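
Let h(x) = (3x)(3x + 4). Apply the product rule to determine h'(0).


Let u(x) = 3x and v(x) = 3x + 4
u'(x) = 3
v'(x) = 3
Product rule: h'(x) = u'(x)*v(x) + u(x)*v'(x)
= 3 * (3x + 4) + (3x) * 3
At x = 0:
u(0) = 3 * 0 + 0 = 0
v(0) = 3 * 0 + 4 = 4
h'(0) = 3 * 4 + 0 * 3
= 12 + 0
= 12

12


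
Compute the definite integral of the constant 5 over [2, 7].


The integral of a constant k over [a, b] equals k * (b - a).
integral from 2 to 7 of 5 dx
= 5 * (7 - 2)
= 5 * 5
= 25

25


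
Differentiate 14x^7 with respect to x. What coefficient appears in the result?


We apply the power rule: d/dx [ax^n] = a*n * x^(n-1)
d/dx [14x^7]
= 14 * 7 * x^(7-1)
= 98x^6
The coefficient is 98

98


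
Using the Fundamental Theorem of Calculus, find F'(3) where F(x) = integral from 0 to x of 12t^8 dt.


By the Fundamental Theorem of Calculus (Part 1):
If F(x) = integral from 0 to x of f(t) dt, then F'(x) = f(x)
Here f(t) = 12t^8
So F'(x) = 12x^8
Evaluate at x = 3:
F'(3) = 12 * 3^8
= 12 * 6561
= 78732

78732


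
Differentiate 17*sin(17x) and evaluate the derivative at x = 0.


Apply the chain rule to differentiate 17*sin(17x):
d/dx [17*sin(17x)]
= 17 * cos(17x) * d/dx(17x)
= 17 * 17 * cos(17x)
= 289 * cos(17x)
Evaluate at x = 0:
= 289 * cos(0)
= 289 * 1
= 289

289


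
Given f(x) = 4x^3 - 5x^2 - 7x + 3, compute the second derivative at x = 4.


First derivative:
f'(x) = 12x^2 - 10x - 7
Second derivative:
f''(x) = 24x - 10
Substitute x = 4:
f''(4) = 24 * 4 - 10
= 96 - 10
= 86

86


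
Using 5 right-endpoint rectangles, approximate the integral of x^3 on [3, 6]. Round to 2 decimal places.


Right Riemann sum uses right endpoints of each subinterval.
Interval: [3, 6], n = 5
dx = (6 - 3) / 5 = 3/5
Right endpoints: [18/5, 21/5, 24/5, 27/5, 6]
f values: [5832/125, 9261/125, 13824/125, 19683/125, 216]
Sum = dx * (sum of f values)
= 3/5 * 3024/5
= 9072/25 = 362.88

362.88


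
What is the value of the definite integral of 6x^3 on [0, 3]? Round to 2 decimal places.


Find the antiderivative of 6x^3:
F(x) = 6/4 * x^4
Apply the Fundamental Theorem of Calculus:
F(3) - F(0)
= 6/4 * 3^4 - 6/4 * 0^4
= 6/4 * (81 - 0)
= 6/4 * 81
= 243/2 = 121.50

121.50


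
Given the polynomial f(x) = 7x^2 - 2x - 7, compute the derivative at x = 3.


Differentiate term by term using power and sum rules:
f(x) = 7x^2 - 2x - 7
f'(x) = 14x - 2
Substitute x = 3:
f'(3) = 14 * 3 - 2
= 42 - 2
= 40

40


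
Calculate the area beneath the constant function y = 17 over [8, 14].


The area under a constant function y = 17 is a rectangle.
Width = 14 - 8 = 6
Height = 17
Area = width * height
= 6 * 17
= 102

102


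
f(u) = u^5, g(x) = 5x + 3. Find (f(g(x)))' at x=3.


Using the chain rule: (f(g(x)))' = f'(g(x)) * g'(x)
First, find g(3):
g(3) = 5 * 3 + 3 = 18
Next, f'(u) = 5u^4
And g'(x) = 5
So f'(g(3)) * g'(3)
= 5 * 18^4 * 5
= 5 * 104976 * 5
= 2624400

2624400


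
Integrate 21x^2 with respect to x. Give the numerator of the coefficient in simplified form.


Apply the power rule for integration:
integral of ax^n dx = a/(n+1) * x^(n+1) + C
integral of 21x^2 dx
= 21/3 * x^3 + C
= 7 * x^3 + C
The coefficient in lowest terms is 7 = 7/1, so its numerator is 7

7


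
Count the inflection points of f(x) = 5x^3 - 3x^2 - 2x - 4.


Inflection points occur where f''(x) = 0 and concavity changes.
f(x) = 5x^3 - 3x^2 - 2x - 4
f'(x) = 15x^2 - 6x - 2
f''(x) = 30x - 6
Set f''(x) = 0:
30x - 6 = 0
x = 6 / 30 = 1/5
Since f''(x) is linear (degree 1), it changes sign at this point.
Therefore there is exactly 1 inflection point.

1


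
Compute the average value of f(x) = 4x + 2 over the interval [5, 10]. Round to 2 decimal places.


Average value = 1/(b-a) * integral from a to b of f(x) dx
First compute the integral of 4x + 2:
F(x) = 2x^2 + 2x
F(10) = 2 * 100 + 2 * 10 = 220
F(5) = 2 * 25 + 2 * 5 = 60
Integral = 220 - 60 = 160
Average = 160 / (10 - 5) = 160 / 5
= 32 = 32.00

32.00


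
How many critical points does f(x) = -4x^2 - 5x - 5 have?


Find where f'(x) = 0:
f'(x) = -8x - 5
Set f'(x) = 0:
-8x - 5 = 0
x = 5 / (-8) = -5/8
This is a linear equation in x, so there is exactly one solution.
Number of critical points: 1

1


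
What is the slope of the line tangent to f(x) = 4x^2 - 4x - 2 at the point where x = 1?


The slope of the tangent line equals f'(x) at the point.
f(x) = 4x^2 - 4x - 2
f'(x) = 8x - 4
At x = 1:
f'(1) = 8 * 1 - 4
= 8 - 4
= 4

4


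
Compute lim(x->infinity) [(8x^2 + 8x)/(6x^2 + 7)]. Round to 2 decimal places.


For limits at infinity with equal-degree polynomials,
we compare leading coefficients.
Numerator leading term: 8x^2
Denominator leading term: 6x^2
Divide both by x^2:
lim = (8 + 8/x) / (6 + 7/x^2)
As x -> infinity, the 1/x and 1/x^2 terms vanish:
= 8/6 = 4/3 ≈ 1.33

1.33


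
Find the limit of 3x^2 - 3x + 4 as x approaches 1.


Since polynomials are continuous, we use direct substitution.
lim(x->1) of 3x^2 - 3x + 4
= 3 * 1^2 - 3 * 1 + 4
= 3 - 3 + 4
= 4

4


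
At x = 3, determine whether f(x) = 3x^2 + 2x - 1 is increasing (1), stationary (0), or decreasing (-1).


Compute f'(x) to determine behavior:
f'(x) = 6x + 2
f'(3) = 6 * 3 + 2
= 18 + 2
= 20
Since f'(3) > 0, the function is increasing (1)

1


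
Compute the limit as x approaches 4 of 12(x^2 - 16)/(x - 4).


Direct substitution gives 0/0, so we factor the numerator.
Factor: 12(x^2 - 16) = 12 * (x - 4)(x + 4)
Cancel the common factor (x - 4):
12(x^2 - 16)/(x - 4) = 12 * (x + 4)
Now substitute x = 4:
= 12 * (4 + 4) = 96

96


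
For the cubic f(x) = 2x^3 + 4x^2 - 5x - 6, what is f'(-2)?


Differentiate f(x) = 2x^3 + 4x^2 - 5x - 6 term by term:
f'(x) = 6x^2 + 8x - 5
Substitute x = -2:
f'(-2) = 6 * (-2)^2 + 8 * (-2) - 5
= 24 - 16 - 5
= 3

3


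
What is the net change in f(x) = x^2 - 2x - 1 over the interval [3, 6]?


Net change = f(b) - f(a)
f(x) = x^2 - 2x - 1
Compute f(6):
f(6) = 1 * 6^2 - 2 * 6 - 1
= 36 - 12 - 1
= 23
Compute f(3):
f(3) = 1 * 3^2 - 2 * 3 - 1
= 9 - 6 - 1
= 2
Net change = 23 - 2 = 21

21


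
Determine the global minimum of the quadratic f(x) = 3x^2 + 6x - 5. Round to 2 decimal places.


For a quadratic f(x) = ax^2 + bx + c with a > 0, the minimum is at the vertex.
Vertex x-coordinate: x = -b/(2a)
x = -(6) / (2 * 3)
x = -6/6 = -1
Substitute back to find the minimum value:
f(-1) = 3 * (-1)^2 + 6 * (-1) - 5
= 3 - 6 - 5
= -8 = -8.00

-8.00


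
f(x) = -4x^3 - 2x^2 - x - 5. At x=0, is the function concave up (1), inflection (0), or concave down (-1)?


Concavity is determined by the sign of f''(x).
f(x) = -4x^3 - 2x^2 - x - 5
f'(x) = -12x^2 - 4x - 1
f''(x) = -24x - 4
f''(0) = -24 * 0 - 4
= 0 - 4
= -4
Since f''(0) < 0, the function is concave down (-1)

-1


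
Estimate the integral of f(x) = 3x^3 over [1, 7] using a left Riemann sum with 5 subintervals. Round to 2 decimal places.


Left Riemann sum uses left endpoints of each subinterval.
Interval: [1, 7], n = 5
dx = (7 - 1) / 5 = 6/5
Left endpoints: [1, 11/5, 17/5, 23/5, 29/5]
f values: [3, 3993/125, 14739/125, 36501/125, 73167/125]
Sum = dx * (sum of f values)
= 6/5 * 5151/5
= 30906/25 = 1236.24

1236.24


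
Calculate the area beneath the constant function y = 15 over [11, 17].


The area under a constant function y = 15 is a rectangle.
Width = 17 - 11 = 6
Height = 15
Area = width * height
= 6 * 15
= 90

90


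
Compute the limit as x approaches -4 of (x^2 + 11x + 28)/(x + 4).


Direct substitution gives 0/0, so we factor the numerator.
Factor: (x^2 + 11x + 28) = (x + 4)(x + 7)
Cancel the common factor (x + 4):
(x^2 + 11x + 28)/(x + 4) = (x + 7)
Now substitute x = -4:
= (-4) - (-7) = 3

3


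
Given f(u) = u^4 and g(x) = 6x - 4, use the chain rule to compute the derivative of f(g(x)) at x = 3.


Using the chain rule: (f(g(x)))' = f'(g(x)) * g'(x)
First, find g(3):
g(3) = 6 * 3 - 4 = 14
Next, f'(u) = 4u^3
And g'(x) = 6
So f'(g(3)) * g'(3)
= 4 * 14^3 * 6
= 4 * 2744 * 6
= 65856

65856


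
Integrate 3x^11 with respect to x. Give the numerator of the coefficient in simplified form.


Apply the power rule for integration:
integral of ax^n dx = a/(n+1) * x^(n+1) + C
integral of 3x^11 dx
= 3/12 * x^12 + C
= 1/4 * x^12 + C
The coefficient in lowest terms is 1/4, and its numerator is 1

1


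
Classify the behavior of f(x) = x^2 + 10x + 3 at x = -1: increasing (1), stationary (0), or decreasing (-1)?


Compute f'(x) to determine behavior:
f'(x) = 2x + 10
f'(-1) = 2 * (-1) + 10
= -2 + 10
= 8
Since f'(-1) > 0, the function is increasing (1)

1


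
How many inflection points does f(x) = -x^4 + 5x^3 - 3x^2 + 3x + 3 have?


Inflection points occur where f''(x) = 0 and concavity changes.
f(x) = -x^4 + 5x^3 - 3x^2 + 3x + 3
f'(x) = -4x^3 + 15x^2 - 6x + 3
f''(x) = -12x^2 + 30x - 6
This is a quadratic in x. Use the discriminant to count real roots.
Discriminant = (30)^2 - 4 * (-12) * (-6)
= 900 - 288
= 612
Since discriminant > 0, f''(x) = 0 has 2 distinct real solutions.
A quadratic with two distinct real roots changes sign at each root, so concavity changes at both.
Number of inflection points: 2

2


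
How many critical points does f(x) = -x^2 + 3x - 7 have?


Find where f'(x) = 0:
f'(x) = -2x + 3
Set f'(x) = 0:
-2x + 3 = 0
x = -3 / (-2) = 3/2
This is a linear equation in x, so there is exactly one solution.
Number of critical points: 1

1


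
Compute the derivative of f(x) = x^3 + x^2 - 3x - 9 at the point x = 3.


Differentiate f(x) = x^3 + x^2 - 3x - 9 term by term:
f'(x) = 3x^2 + 2x - 3
Substitute x = 3:
f'(3) = 3 * 3^2 + 2 * 3 - 3
= 27 + 6 - 3
= 30

30


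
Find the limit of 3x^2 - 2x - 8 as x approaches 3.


Since polynomials are continuous, we use direct substitution.
lim(x->3) of 3x^2 - 2x - 8
= 3 * 3^2 - 2 * 3 - 8
= 27 - 6 - 8
= 13

13


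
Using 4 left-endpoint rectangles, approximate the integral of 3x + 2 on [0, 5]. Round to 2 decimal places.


Left Riemann sum uses left endpoints of each subinterval.
Interval: [0, 5], n = 4
dx = (5 - 0) / 4 = 5/4
Left endpoints: [0, 5/4, 5/2, 15/4]
f values: [2, 23/4, 19/2, 53/4]
Sum = dx * (sum of f values)
= 5/4 * 61/2
= 305/8 ≈ 38.13

38.13


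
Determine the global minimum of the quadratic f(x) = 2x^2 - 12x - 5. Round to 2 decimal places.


For a quadratic f(x) = ax^2 + bx + c with a > 0, the minimum is at the vertex.
Vertex x-coordinate: x = -b/(2a)
x = -(-12) / (2 * 2)
x = 12/4 = 3
Substitute back to find the minimum value:
f(3) = 2 * 3^2 - 12 * 3 - 5
= 18 - 36 - 5
= -23 = -23.00

-23.00


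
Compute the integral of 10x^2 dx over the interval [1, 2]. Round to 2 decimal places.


Find the antiderivative of 10x^2:
F(x) = 10/3 * x^3
Apply the Fundamental Theorem of Calculus:
F(2) - F(1)
= 10/3 * 2^3 - 10/3 * 1^3
= 10/3 * (8 - 1)
= 10/3 * 7
= 70/3 ≈ 23.33

23.33


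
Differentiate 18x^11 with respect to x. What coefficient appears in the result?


We apply the power rule: d/dx [ax^n] = a*n * x^(n-1)
d/dx [18x^11]
= 18 * 11 * x^(11-1)
= 198x^10
The coefficient is 198

198


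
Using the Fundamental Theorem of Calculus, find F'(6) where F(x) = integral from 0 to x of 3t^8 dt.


By the Fundamental Theorem of Calculus (Part 1):
If F(x) = integral from 0 to x of f(t) dt, then F'(x) = f(x)
Here f(t) = 3t^8
So F'(x) = 3x^8
Evaluate at x = 6:
F'(6) = 3 * 6^8
= 3 * 1679616
= 5038848

5038848


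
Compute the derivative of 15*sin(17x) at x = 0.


Apply the chain rule to differentiate 15*sin(17x):
d/dx [15*sin(17x)]
= 15 * cos(17x) * d/dx(17x)
= 15 * 17 * cos(17x)
= 255 * cos(17x)
Evaluate at x = 0:
= 255 * cos(0)
= 255 * 1
= 255

255


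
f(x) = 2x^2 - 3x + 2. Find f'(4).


Differentiate term by term using power and sum rules:
f(x) = 2x^2 - 3x + 2
f'(x) = 4x - 3
Substitute x = 4:
f'(4) = 4 * 4 - 3
= 16 - 3
= 13

13


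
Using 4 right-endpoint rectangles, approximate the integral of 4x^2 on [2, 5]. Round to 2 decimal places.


Right Riemann sum uses right endpoints of each subinterval.
Interval: [2, 5], n = 4
dx = (5 - 2) / 4 = 3/4
Right endpoints: [11/4, 7/2, 17/4, 5]
f values: [121/4, 49, 289/4, 100]
Sum = dx * (sum of f values)
= 3/4 * 503/2
= 1509/8 ≈ 188.63

188.63


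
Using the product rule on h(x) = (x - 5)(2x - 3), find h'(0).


Let u(x) = x - 5 and v(x) = 2x - 3
u'(x) = 1
v'(x) = 2
Product rule: h'(x) = u'(x)*v(x) + u(x)*v'(x)
= 1 * (2x - 3) + (x - 5) * 2
At x = 0:
u(0) = 1 * 0 - 5 = -5
v(0) = 2 * 0 - 3 = -3
h'(0) = 1 * (-3) + (-5) * 2
= -3 - 10
= -13

-13


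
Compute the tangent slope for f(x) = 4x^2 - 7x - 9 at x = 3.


The slope of the tangent line equals f'(x) at the point.
f(x) = 4x^2 - 7x - 9
f'(x) = 8x - 7
At x = 3:
f'(3) = 8 * 3 - 7
= 24 - 7
= 17

17


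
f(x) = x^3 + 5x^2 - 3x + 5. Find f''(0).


First derivative:
f'(x) = 3x^2 + 10x - 3
Second derivative:
f''(x) = 6x + 10
Substitute x = 0:
f''(0) = 6 * 0 + 10
= 0 + 10
= 10

10


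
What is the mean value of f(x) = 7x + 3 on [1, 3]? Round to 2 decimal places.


Average value = 1/(b-a) * integral from a to b of f(x) dx
First compute the integral of 7x + 3:
F(x) = (7/2)x^2 + 3x
F(3) = 7/2 * 9 + 3 * 3 = 81/2
F(1) = 7/2 * 1 + 3 * 1 = 13/2
Integral = 81/2 - 13/2 = 34
Average = 34 / (3 - 1) = 34 / 2
= 17 = 17.00

17.00


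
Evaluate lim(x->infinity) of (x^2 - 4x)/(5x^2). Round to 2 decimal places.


For limits at infinity with equal-degree polynomials,
we compare leading coefficients.
Numerator leading term: x^2
Denominator leading term: 5x^2
Divide both by x^2:
lim = (1 - 4/x) / (5)
As x -> infinity, the 1/x and 1/x^2 terms vanish:
= 1/5 = 0.20

0.20


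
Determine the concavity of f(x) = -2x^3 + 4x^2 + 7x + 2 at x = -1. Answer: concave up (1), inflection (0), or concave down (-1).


Concavity is determined by the sign of f''(x).
f(x) = -2x^3 + 4x^2 + 7x + 2
f'(x) = -6x^2 + 8x + 7
f''(x) = -12x + 8
f''(-1) = -12 * (-1) + 8
= 12 + 8
= 20
Since f''(-1) > 0, the function is concave up (1)

1


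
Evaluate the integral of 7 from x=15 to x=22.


The integral of a constant k over [a, b] equals k * (b - a).
integral from 15 to 22 of 7 dx
= 7 * (22 - 15)
= 7 * 7
= 49

49


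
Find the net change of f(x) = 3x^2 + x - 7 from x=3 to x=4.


Net change = f(b) - f(a)
f(x) = 3x^2 + x - 7
Compute f(4):
f(4) = 3 * 4^2 + 1 * 4 - 7
= 48 + 4 - 7
= 45
Compute f(3):
f(3) = 3 * 3^2 + 1 * 3 - 7
= 27 + 3 - 7
= 23
Net change = 45 - 23 = 22

22


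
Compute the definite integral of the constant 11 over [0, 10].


The integral of a constant k over [a, b] equals k * (b - a).
integral from 0 to 10 of 11 dx
= 11 * (10 - 0)
= 11 * 10
= 110

110


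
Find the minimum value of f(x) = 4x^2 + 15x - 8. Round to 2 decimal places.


For a quadratic f(x) = ax^2 + bx + c with a > 0, the minimum is at the vertex.
Vertex x-coordinate: x = -b/(2a)
x = -(15) / (2 * 4)
x = -15/8
Substitute back to find the minimum value:
f(-15/8) = 4 * (-15/8)^2 + 15 * (-15/8) - 8
= 225/16 - 225/8 - 8
= -353/16 ≈ -22.06

-22.06


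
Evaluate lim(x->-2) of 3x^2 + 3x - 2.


Since polynomials are continuous, we use direct substitution.
lim(x->-2) of 3x^2 + 3x - 2
= 3 * (-2)^2 + 3 * (-2) - 2
= 12 - 6 - 2
= 4

4


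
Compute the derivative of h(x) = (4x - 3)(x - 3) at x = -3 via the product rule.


Let u(x) = 4x - 3 and v(x) = x - 3
u'(x) = 4
v'(x) = 1
Product rule: h'(x) = u'(x)*v(x) + u(x)*v'(x)
= 4 * (x - 3) + (4x - 3) * 1
At x = -3:
u(-3) = 4 * (-3) - 3 = -15
v(-3) = 1 * (-3) - 3 = -6
h'(-3) = 4 * (-6) + (-15) * 1
= -24 - 15
= -39

-39


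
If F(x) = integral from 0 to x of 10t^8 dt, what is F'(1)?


By the Fundamental Theorem of Calculus (Part 1):
If F(x) = integral from 0 to x of f(t) dt, then F'(x) = f(x)
Here f(t) = 10t^8
So F'(x) = 10x^8
Evaluate at x = 1:
F'(1) = 10 * 1^8
= 10 * 1
= 10

10


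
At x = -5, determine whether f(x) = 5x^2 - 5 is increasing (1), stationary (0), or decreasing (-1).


Compute f'(x) to determine behavior:
f'(x) = 10x
f'(-5) = 10 * (-5) + 0
= -50 + 0
= -50
Since f'(-5) < 0, the function is decreasing (-1)

-1


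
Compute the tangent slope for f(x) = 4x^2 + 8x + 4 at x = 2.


The slope of the tangent line equals f'(x) at the point.
f(x) = 4x^2 + 8x + 4
f'(x) = 8x + 8
At x = 2:
f'(2) = 8 * 2 + 8
= 16 + 8
= 24

24


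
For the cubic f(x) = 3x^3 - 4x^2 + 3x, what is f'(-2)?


Differentiate f(x) = 3x^3 - 4x^2 + 3x term by term:
f'(x) = 9x^2 - 8x + 3
Substitute x = -2:
f'(-2) = 9 * (-2)^2 - 8 * (-2) + 3
= 36 + 16 + 3
= 55

55


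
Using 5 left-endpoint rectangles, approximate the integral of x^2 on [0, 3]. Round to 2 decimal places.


Left Riemann sum uses left endpoints of each subinterval.
Interval: [0, 3], n = 5
dx = (3 - 0) / 5 = 3/5
Left endpoints: [0, 3/5, 6/5, 9/5, 12/5]
f values: [0, 9/25, 36/25, 81/25, 144/25]
Sum = dx * (sum of f values)
= 3/5 * 54/5
= 162/25 = 6.48

6.48


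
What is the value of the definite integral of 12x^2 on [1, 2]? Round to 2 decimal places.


Find the antiderivative of 12x^2:
F(x) = 12/3 * x^3
Apply the Fundamental Theorem of Calculus:
F(2) - F(1)
= 12/3 * 2^3 - 12/3 * 1^3
= 12/3 * (8 - 1)
= 12/3 * 7
= 28 = 28.00

28.00


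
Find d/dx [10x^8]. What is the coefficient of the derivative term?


We apply the power rule: d/dx [ax^n] = a*n * x^(n-1)
d/dx [10x^8]
= 10 * 8 * x^(8-1)
= 80x^7
The coefficient is 80

80


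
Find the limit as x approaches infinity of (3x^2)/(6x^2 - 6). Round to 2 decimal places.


For limits at infinity with equal-degree polynomials,
we compare leading coefficients.
Numerator leading term: 3x^2
Denominator leading term: 6x^2
Divide both by x^2:
lim = (3) / (6 - 6/x^2)
As x -> infinity, the 1/x and 1/x^2 terms vanish:
= 3/6 = 1/2 = 0.50

0.50


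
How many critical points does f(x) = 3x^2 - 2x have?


Find where f'(x) = 0:
f'(x) = 6x - 2
Set f'(x) = 0:
6x - 2 = 0
x = 2 / 6 = 1/3
This is a linear equation in x, so there is exactly one solution.
Number of critical points: 1

1


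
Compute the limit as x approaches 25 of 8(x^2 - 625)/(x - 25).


Direct substitution gives 0/0, so we factor the numerator.
Factor: 8(x^2 - 625) = 8 * (x - 25)(x + 25)
Cancel the common factor (x - 25):
8(x^2 - 625)/(x - 25) = 8 * (x + 25)
Now substitute x = 25:
= 8 * (25 + 25) = 400

400


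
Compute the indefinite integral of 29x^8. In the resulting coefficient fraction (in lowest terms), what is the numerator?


Apply the power rule for integration:
integral of ax^n dx = a/(n+1) * x^(n+1) + C
integral of 29x^8 dx
= 29/9 * x^9 + C
The coefficient in lowest terms is 29/9, and its numerator is 29

29


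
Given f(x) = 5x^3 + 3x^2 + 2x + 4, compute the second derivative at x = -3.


First derivative:
f'(x) = 15x^2 + 6x + 2
Second derivative:
f''(x) = 30x + 6
Substitute x = -3:
f''(-3) = 30 * (-3) + 6
= -90 + 6
= -84

-84


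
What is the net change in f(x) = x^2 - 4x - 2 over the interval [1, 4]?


Net change = f(b) - f(a)
f(x) = x^2 - 4x - 2
Compute f(4):
f(4) = 1 * 4^2 - 4 * 4 - 2
= 16 - 16 - 2
= -2
Compute f(1):
f(1) = 1 * 1^2 - 4 * 1 - 2
= 1 - 4 - 2
= -5
Net change = -2 - (-5) = 3

3


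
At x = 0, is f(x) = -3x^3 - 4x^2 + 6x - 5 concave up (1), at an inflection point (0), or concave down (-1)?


Concavity is determined by the sign of f''(x).
f(x) = -3x^3 - 4x^2 + 6x - 5
f'(x) = -9x^2 - 8x + 6
f''(x) = -18x - 8
f''(0) = -18 * 0 - 8
= 0 - 8
= -8
Since f''(0) < 0, the function is concave down (-1)

-1


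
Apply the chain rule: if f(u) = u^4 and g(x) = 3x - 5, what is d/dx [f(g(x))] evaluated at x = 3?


Using the chain rule: (f(g(x)))' = f'(g(x)) * g'(x)
First, find g(3):
g(3) = 3 * 3 - 5 = 4
Next, f'(u) = 4u^3
And g'(x) = 3
So f'(g(3)) * g'(3)
= 4 * 4^3 * 3
= 4 * 64 * 3
= 768

768


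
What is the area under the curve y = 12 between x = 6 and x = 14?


The area under a constant function y = 12 is a rectangle.
Width = 14 - 6 = 8
Height = 12
Area = width * height
= 8 * 12
= 96

96


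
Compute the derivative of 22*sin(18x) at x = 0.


Apply the chain rule to differentiate 22*sin(18x):
d/dx [22*sin(18x)]
= 22 * cos(18x) * d/dx(18x)
= 22 * 18 * cos(18x)
= 396 * cos(18x)
Evaluate at x = 0:
= 396 * cos(0)
= 396 * 1
= 396

396


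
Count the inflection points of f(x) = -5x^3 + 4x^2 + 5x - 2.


Inflection points occur where f''(x) = 0 and concavity changes.
f(x) = -5x^3 + 4x^2 + 5x - 2
f'(x) = -15x^2 + 8x + 5
f''(x) = -30x + 8
Set f''(x) = 0:
-30x + 8 = 0
x = -8 / (-30) = 4/15
Since f''(x) is linear (degree 1), it changes sign at this point.
Therefore there is exactly 1 inflection point.

1


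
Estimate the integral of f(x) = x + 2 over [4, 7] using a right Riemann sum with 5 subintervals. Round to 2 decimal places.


Right Riemann sum uses right endpoints of each subinterval.
Interval: [4, 7], n = 5
dx = (7 - 4) / 5 = 3/5
Right endpoints: [23/5, 26/5, 29/5, 32/5, 7]
f values: [33/5, 36/5, 39/5, 42/5, 9]
Sum = dx * (sum of f values)
= 3/5 * 39
= 117/5 = 23.40

23.40


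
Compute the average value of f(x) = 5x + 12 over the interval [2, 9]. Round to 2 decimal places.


Average value = 1/(b-a) * integral from a to b of f(x) dx
First compute the integral of 5x + 12:
F(x) = (5/2)x^2 + 12x
F(9) = 5/2 * 81 + 12 * 9 = 621/2
F(2) = 5/2 * 4 + 12 * 2 = 34
Integral = 621/2 - 34 = 553/2
Average = (553/2) / (9 - 2) = (553/2) / 7
= 79/2 = 39.50

39.50


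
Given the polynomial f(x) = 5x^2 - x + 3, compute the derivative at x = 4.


Differentiate term by term using power and sum rules:
f(x) = 5x^2 - x + 3
f'(x) = 10x - 1
Substitute x = 4:
f'(4) = 10 * 4 - 1
= 40 - 1
= 39

39


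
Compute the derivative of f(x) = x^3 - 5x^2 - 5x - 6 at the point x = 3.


Differentiate f(x) = x^3 - 5x^2 - 5x - 6 term by term:
f'(x) = 3x^2 - 10x - 5
Substitute x = 3:
f'(3) = 3 * 3^2 - 10 * 3 - 5
= 27 - 30 - 5
= -8

-8


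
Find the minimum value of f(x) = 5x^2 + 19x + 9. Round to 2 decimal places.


For a quadratic f(x) = ax^2 + bx + c with a > 0, the minimum is at the vertex.
Vertex x-coordinate: x = -b/(2a)
x = -(19) / (2 * 5)
x = -19/10
Substitute back to find the minimum value:
f(-19/10) = 5 * (-19/10)^2 + 19 * (-19/10) + 9
= 361/20 - 361/10 + 9
= -181/20 = -9.05

-9.05


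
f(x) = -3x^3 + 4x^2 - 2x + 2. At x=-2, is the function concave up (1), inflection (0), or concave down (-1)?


Concavity is determined by the sign of f''(x).
f(x) = -3x^3 + 4x^2 - 2x + 2
f'(x) = -9x^2 + 8x - 2
f''(x) = -18x + 8
f''(-2) = -18 * (-2) + 8
= 36 + 8
= 44
Since f''(-2) > 0, the function is concave up (1)

1


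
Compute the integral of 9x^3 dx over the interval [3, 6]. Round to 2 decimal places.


Find the antiderivative of 9x^3:
F(x) = 9/4 * x^4
Apply the Fundamental Theorem of Calculus:
F(6) - F(3)
= 9/4 * 6^4 - 9/4 * 3^4
= 9/4 * (1296 - 81)
= 9/4 * 1215
= 10935/4 = 2733.75

2733.75


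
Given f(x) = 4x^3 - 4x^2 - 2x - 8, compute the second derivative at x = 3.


First derivative:
f'(x) = 12x^2 - 8x - 2
Second derivative:
f''(x) = 24x - 8
Substitute x = 3:
f''(3) = 24 * 3 - 8
= 72 - 8
= 64

64


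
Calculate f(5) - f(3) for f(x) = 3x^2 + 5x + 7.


Net change = f(b) - f(a)
f(x) = 3x^2 + 5x + 7
Compute f(5):
f(5) = 3 * 5^2 + 5 * 5 + 7
= 75 + 25 + 7
= 107
Compute f(3):
f(3) = 3 * 3^2 + 5 * 3 + 7
= 27 + 15 + 7
= 49
Net change = 107 - 49 = 58

58


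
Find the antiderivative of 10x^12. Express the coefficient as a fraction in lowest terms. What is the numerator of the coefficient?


Apply the power rule for integration:
integral of ax^n dx = a/(n+1) * x^(n+1) + C
integral of 10x^12 dx
= 10/13 * x^13 + C
The coefficient in lowest terms is 10/13, and its numerator is 10

10


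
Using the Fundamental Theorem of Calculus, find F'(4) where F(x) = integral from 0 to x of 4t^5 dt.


By the Fundamental Theorem of Calculus (Part 1):
If F(x) = integral from 0 to x of f(t) dt, then F'(x) = f(x)
Here f(t) = 4t^5
So F'(x) = 4x^5
Evaluate at x = 4:
F'(4) = 4 * 4^5
= 4 * 1024
= 4096

4096


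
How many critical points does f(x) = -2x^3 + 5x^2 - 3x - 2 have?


Find where f'(x) = 0:
f(x) = -2x^3 + 5x^2 - 3x - 2
f'(x) = -6x^2 + 10x - 3
This is a quadratic in x. Use the discriminant to count real roots.
Discriminant = (10)^2 - 4 * (-6) * (-3)
= 100 - 72
= 28
Since discriminant > 0, f'(x) = 0 has 2 real solutions.
Number of critical points: 2

2


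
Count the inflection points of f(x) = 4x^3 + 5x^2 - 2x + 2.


Inflection points occur where f''(x) = 0 and concavity changes.
f(x) = 4x^3 + 5x^2 - 2x + 2
f'(x) = 12x^2 + 10x - 2
f''(x) = 24x + 10
Set f''(x) = 0:
24x + 10 = 0
x = -10 / 24 = -5/12
Since f''(x) is linear (degree 1), it changes sign at this point.
Therefore there is exactly 1 inflection point.

1


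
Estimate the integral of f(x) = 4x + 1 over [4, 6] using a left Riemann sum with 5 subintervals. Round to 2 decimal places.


Left Riemann sum uses left endpoints of each subinterval.
Interval: [4, 6], n = 5
dx = (6 - 4) / 5 = 2/5
Left endpoints: [4, 22/5, 24/5, 26/5, 28/5]
f values: [17, 93/5, 101/5, 109/5, 117/5]
Sum = dx * (sum of f values)
= 2/5 * 101
= 202/5 = 40.40

40.40


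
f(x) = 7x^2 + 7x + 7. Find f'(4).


Differentiate term by term using power and sum rules:
f(x) = 7x^2 + 7x + 7
f'(x) = 14x + 7
Substitute x = 4:
f'(4) = 14 * 4 + 7
= 56 + 7
= 63

63


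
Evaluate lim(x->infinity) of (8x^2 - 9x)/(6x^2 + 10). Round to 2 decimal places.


For limits at infinity with equal-degree polynomials,
we compare leading coefficients.
Numerator leading term: 8x^2
Denominator leading term: 6x^2
Divide both by x^2:
lim = (8 - 9/x) / (6 + 10/x^2)
As x -> infinity, the 1/x and 1/x^2 terms vanish:
= 8/6 = 4/3 ≈ 1.33

1.33


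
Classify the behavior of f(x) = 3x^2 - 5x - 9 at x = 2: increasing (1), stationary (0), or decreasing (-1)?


Compute f'(x) to determine behavior:
f'(x) = 6x - 5
f'(2) = 6 * 2 - 5
= 12 - 5
= 7
Since f'(2) > 0, the function is increasing (1)

1


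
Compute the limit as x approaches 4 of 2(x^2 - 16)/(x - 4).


Direct substitution gives 0/0, so we factor the numerator.
Factor: 2(x^2 - 16) = 2 * (x - 4)(x + 4)
Cancel the common factor (x - 4):
2(x^2 - 16)/(x - 4) = 2 * (x + 4)
Now substitute x = 4:
= 2 * (4 + 4) = 16

16


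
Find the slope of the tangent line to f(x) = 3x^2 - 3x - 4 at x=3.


The slope of the tangent line equals f'(x) at the point.
f(x) = 3x^2 - 3x - 4
f'(x) = 6x - 3
At x = 3:
f'(3) = 6 * 3 - 3
= 18 - 3
= 15

15


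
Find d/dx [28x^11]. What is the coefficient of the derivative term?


We apply the power rule: d/dx [ax^n] = a*n * x^(n-1)
d/dx [28x^11]
= 28 * 11 * x^(11-1)
= 308x^10
The coefficient is 308

308


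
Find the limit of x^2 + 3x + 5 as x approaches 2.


Since polynomials are continuous, we use direct substitution.
lim(x->2) of x^2 + 3x + 5
= 1 * 2^2 + 3 * 2 + 5
= 4 + 6 + 5
= 15

15


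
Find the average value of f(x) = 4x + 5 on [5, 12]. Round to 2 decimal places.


Average value = 1/(b-a) * integral from a to b of f(x) dx
First compute the integral of 4x + 5:
F(x) = 2x^2 + 5x
F(12) = 2 * 144 + 5 * 12 = 348
F(5) = 2 * 25 + 5 * 5 = 75
Integral = 348 - 75 = 273
Average = 273 / (12 - 5) = 273 / 7
= 39 = 39.00

39.00


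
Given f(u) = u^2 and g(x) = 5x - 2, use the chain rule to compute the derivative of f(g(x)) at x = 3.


Using the chain rule: (f(g(x)))' = f'(g(x)) * g'(x)
First, find g(3):
g(3) = 5 * 3 - 2 = 13
Next, f'(u) = 2u
And g'(x) = 5
So f'(g(3)) * g'(3)
= 2 * 13 * 5
= 130

130


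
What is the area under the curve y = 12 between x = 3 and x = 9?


The area under a constant function y = 12 is a rectangle.
Width = 9 - 3 = 6
Height = 12
Area = width * height
= 6 * 12
= 72

72


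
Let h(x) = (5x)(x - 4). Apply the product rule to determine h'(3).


Let u(x) = 5x and v(x) = x - 4
u'(x) = 5
v'(x) = 1
Product rule: h'(x) = u'(x)*v(x) + u(x)*v'(x)
= 5 * (x - 4) + (5x) * 1
At x = 3:
u(3) = 5 * 3 + 0 = 15
v(3) = 1 * 3 - 4 = -1
h'(3) = 5 * (-1) + 15 * 1
= -5 + 15
= 10

10


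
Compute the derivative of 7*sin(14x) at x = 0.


Apply the chain rule to differentiate 7*sin(14x):
d/dx [7*sin(14x)]
= 7 * cos(14x) * d/dx(14x)
= 7 * 14 * cos(14x)
= 98 * cos(14x)
Evaluate at x = 0:
= 98 * cos(0)
= 98 * 1
= 98

98


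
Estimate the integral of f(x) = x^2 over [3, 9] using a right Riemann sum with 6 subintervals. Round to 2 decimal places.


Right Riemann sum uses right endpoints of each subinterval.
Interval: [3, 9], n = 6
dx = (9 - 3) / 6 = 1
Right endpoints: [4, 5, 6, 7, 8, 9]
f values: [16, 25, 36, 49, 64, 81]
Sum = dx * (sum of f values)
= 1 * 271
= 271 = 271.00

271.00


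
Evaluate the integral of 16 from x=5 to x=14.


The integral of a constant k over [a, b] equals k * (b - a).
integral from 5 to 14 of 16 dx
= 16 * (14 - 5)
= 16 * 9
= 144

144


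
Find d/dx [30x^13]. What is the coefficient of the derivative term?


We apply the power rule: d/dx [ax^n] = a*n * x^(n-1)
d/dx [30x^13]
= 30 * 13 * x^(13-1)
= 390x^12
The coefficient is 390

390


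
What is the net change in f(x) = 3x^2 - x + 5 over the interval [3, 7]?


Net change = f(b) - f(a)
f(x) = 3x^2 - x + 5
Compute f(7):
f(7) = 3 * 7^2 - 1 * 7 + 5
= 147 - 7 + 5
= 145
Compute f(3):
f(3) = 3 * 3^2 - 1 * 3 + 5
= 27 - 3 + 5
= 29
Net change = 145 - 29 = 116

116


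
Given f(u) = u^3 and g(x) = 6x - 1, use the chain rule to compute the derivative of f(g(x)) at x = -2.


Using the chain rule: (f(g(x)))' = f'(g(x)) * g'(x)
First, find g(-2):
g(-2) = 6 * (-2) - 1 = -13
Next, f'(u) = 3u^2
And g'(x) = 6
So f'(g(-2)) * g'(-2)
= 3 * (-13)^2 * 6
= 3 * 169 * 6
= 3042

3042


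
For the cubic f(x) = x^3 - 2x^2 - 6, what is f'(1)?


Differentiate f(x) = x^3 - 2x^2 - 6 term by term:
f'(x) = 3x^2 - 4x
Substitute x = 1:
f'(1) = 3 * 1^2 - 4 * 1 + 0
= 3 - 4 + 0
= -1

-1


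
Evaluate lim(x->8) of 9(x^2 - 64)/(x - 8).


Direct substitution gives 0/0, so we factor the numerator.
Factor: 9(x^2 - 64) = 9 * (x - 8)(x + 8)
Cancel the common factor (x - 8):
9(x^2 - 64)/(x - 8) = 9 * (x + 8)
Now substitute x = 8:
= 9 * (8 + 8) = 144

144


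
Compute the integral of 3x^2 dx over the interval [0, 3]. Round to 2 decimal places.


Find the antiderivative of 3x^2:
F(x) = 3/3 * x^3
Apply the Fundamental Theorem of Calculus:
F(3) - F(0)
= 3/3 * 3^3 - 3/3 * 0^3
= 3/3 * (27 - 0)
= 3/3 * 27
= 27 = 27.00

27.00


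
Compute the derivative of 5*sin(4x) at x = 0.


Apply the chain rule to differentiate 5*sin(4x):
d/dx [5*sin(4x)]
= 5 * cos(4x) * d/dx(4x)
= 5 * 4 * cos(4x)
= 20 * cos(4x)
Evaluate at x = 0:
= 20 * cos(0)
= 20 * 1
= 20

20


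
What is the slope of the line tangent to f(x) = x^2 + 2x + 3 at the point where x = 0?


The slope of the tangent line equals f'(x) at the point.
f(x) = x^2 + 2x + 3
f'(x) = 2x + 2
At x = 0:
f'(0) = 2 * 0 + 2
= 0 + 2
= 2

2


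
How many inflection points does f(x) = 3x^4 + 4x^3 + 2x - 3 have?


Inflection points occur where f''(x) = 0 and concavity changes.
f(x) = 3x^4 + 4x^3 + 2x - 3
f'(x) = 12x^3 + 12x^2 + 2
f''(x) = 36x^2 + 24x
This is a quadratic in x. Use the discriminant to count real roots.
Discriminant = (24)^2 - 4 * 36 * 0
= 576 - 0
= 576
Since discriminant > 0, f''(x) = 0 has 2 distinct real solutions.
A quadratic with two distinct real roots changes sign at each root, so concavity changes at both.
Number of inflection points: 2

2


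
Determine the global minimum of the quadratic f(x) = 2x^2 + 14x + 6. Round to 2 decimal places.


For a quadratic f(x) = ax^2 + bx + c with a > 0, the minimum is at the vertex.
Vertex x-coordinate: x = -b/(2a)
x = -(14) / (2 * 2)
x = -14/4 = -7/2
Substitute back to find the minimum value:
f(-7/2) = 2 * (-7/2)^2 + 14 * (-7/2) + 6
= 49/2 - 49 + 6
= -37/2 = -18.50

-18.50


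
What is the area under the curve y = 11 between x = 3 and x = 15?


The area under a constant function y = 11 is a rectangle.
Width = 15 - 3 = 12
Height = 11
Area = width * height
= 12 * 11
= 132

132


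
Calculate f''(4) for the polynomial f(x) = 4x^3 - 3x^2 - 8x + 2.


First derivative:
f'(x) = 12x^2 - 6x - 8
Second derivative:
f''(x) = 24x - 6
Substitute x = 4:
f''(4) = 24 * 4 - 6
= 96 - 6
= 90

90


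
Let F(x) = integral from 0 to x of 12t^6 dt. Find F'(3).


By the Fundamental Theorem of Calculus (Part 1):
If F(x) = integral from 0 to x of f(t) dt, then F'(x) = f(x)
Here f(t) = 12t^6
So F'(x) = 12x^6
Evaluate at x = 3:
F'(3) = 12 * 3^6
= 12 * 729
= 8748

8748


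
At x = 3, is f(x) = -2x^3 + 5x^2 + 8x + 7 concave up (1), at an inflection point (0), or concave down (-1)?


Concavity is determined by the sign of f''(x).
f(x) = -2x^3 + 5x^2 + 8x + 7
f'(x) = -6x^2 + 10x + 8
f''(x) = -12x + 10
f''(3) = -12 * 3 + 10
= -36 + 10
= -26
Since f''(3) < 0, the function is concave down (-1)

-1


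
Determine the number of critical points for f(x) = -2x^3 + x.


Find where f'(x) = 0:
f(x) = -2x^3 + x
f'(x) = -6x^2 + 1
This is a quadratic in x. Use the discriminant to count real roots.
Discriminant = (0)^2 - 4 * (-6) * 1
= 0 - (-24)
= 24
Since discriminant > 0, f'(x) = 0 has 2 real solutions.
Number of critical points: 2

2


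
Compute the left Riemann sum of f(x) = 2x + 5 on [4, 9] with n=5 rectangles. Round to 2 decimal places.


Left Riemann sum uses left endpoints of each subinterval.
Interval: [4, 9], n = 5
dx = (9 - 4) / 5 = 1
Left endpoints: [4, 5, 6, 7, 8]
f values: [13, 15, 17, 19, 21]
Sum = dx * (sum of f values)
= 1 * 85
= 85 = 85.00

85.00


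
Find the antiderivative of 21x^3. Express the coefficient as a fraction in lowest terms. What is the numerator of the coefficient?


Apply the power rule for integration:
integral of ax^n dx = a/(n+1) * x^(n+1) + C
integral of 21x^3 dx
= 21/4 * x^4 + C
The coefficient in lowest terms is 21/4, and its numerator is 21

21


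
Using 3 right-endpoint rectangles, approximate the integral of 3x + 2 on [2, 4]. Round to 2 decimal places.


Right Riemann sum uses right endpoints of each subinterval.
Interval: [2, 4], n = 3
dx = (4 - 2) / 3 = 2/3
Right endpoints: [8/3, 10/3, 4]
f values: [10, 12, 14]
Sum = dx * (sum of f values)
= 2/3 * 36
= 24 = 24.00

24.00


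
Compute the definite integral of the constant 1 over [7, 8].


The integral of a constant k over [a, b] equals k * (b - a).
integral from 7 to 8 of 1 dx
= 1 * (8 - 7)
= 1 * 1
= 1

1


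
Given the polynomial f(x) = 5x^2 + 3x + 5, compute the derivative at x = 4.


Differentiate term by term using power and sum rules:
f(x) = 5x^2 + 3x + 5
f'(x) = 10x + 3
Substitute x = 4:
f'(4) = 10 * 4 + 3
= 40 + 3
= 43

43


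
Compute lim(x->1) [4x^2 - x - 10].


Since polynomials are continuous, we use direct substitution.
lim(x->1) of 4x^2 - x - 10
= 4 * 1^2 - 1 * 1 - 10
= 4 - 1 - 10
= -7

-7


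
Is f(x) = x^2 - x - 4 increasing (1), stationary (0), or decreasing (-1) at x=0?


Compute f'(x) to determine behavior:
f'(x) = 2x - 1
f'(0) = 2 * 0 - 1
= 0 - 1
= -1
Since f'(0) < 0, the function is decreasing (-1)

-1


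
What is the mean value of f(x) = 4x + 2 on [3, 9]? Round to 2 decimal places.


Average value = 1/(b-a) * integral from a to b of f(x) dx
First compute the integral of 4x + 2:
F(x) = 2x^2 + 2x
F(9) = 2 * 81 + 2 * 9 = 180
F(3) = 2 * 9 + 2 * 3 = 24
Integral = 180 - 24 = 156
Average = 156 / (9 - 3) = 156 / 6
= 26 = 26.00

26.00


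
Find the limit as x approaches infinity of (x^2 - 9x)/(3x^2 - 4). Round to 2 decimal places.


For limits at infinity with equal-degree polynomials,
we compare leading coefficients.
Numerator leading term: x^2
Denominator leading term: 3x^2
Divide both by x^2:
lim = (1 - 9/x) / (3 - 4/x^2)
As x -> infinity, the 1/x and 1/x^2 terms vanish:
= 1/3 ≈ 0.33

0.33


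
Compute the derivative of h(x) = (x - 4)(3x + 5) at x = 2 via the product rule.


Let u(x) = x - 4 and v(x) = 3x + 5
u'(x) = 1
v'(x) = 3
Product rule: h'(x) = u'(x)*v(x) + u(x)*v'(x)
= 1 * (3x + 5) + (x - 4) * 3
At x = 2:
u(2) = 1 * 2 - 4 = -2
v(2) = 3 * 2 + 5 = 11
h'(2) = 1 * 11 + (-2) * 3
= 11 - 6
= 5

5


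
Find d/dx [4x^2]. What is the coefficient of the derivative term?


We apply the power rule: d/dx [ax^n] = a*n * x^(n-1)
d/dx [4x^2]
= 4 * 2 * x^(2-1)
= 8x
The coefficient is 8

8


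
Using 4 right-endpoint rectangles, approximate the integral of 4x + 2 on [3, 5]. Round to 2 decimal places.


Right Riemann sum uses right endpoints of each subinterval.
Interval: [3, 5], n = 4
dx = (5 - 3) / 4 = 1/2
Right endpoints: [7/2, 4, 9/2, 5]
f values: [16, 18, 20, 22]
Sum = dx * (sum of f values)
= 1/2 * 76
= 38 = 38.00

38.00


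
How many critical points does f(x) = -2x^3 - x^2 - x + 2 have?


Find where f'(x) = 0:
f(x) = -2x^3 - x^2 - x + 2
f'(x) = -6x^2 - 2x - 1
This is a quadratic in x. Use the discriminant to count real roots.
Discriminant = (-2)^2 - 4 * (-6) * (-1)
= 4 - 24
= -20
Since discriminant < 0, f'(x) = 0 has no real solutions.
Number of critical points: 0

0


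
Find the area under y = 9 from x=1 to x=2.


The area under a constant function y = 9 is a rectangle.
Width = 2 - 1 = 1
Height = 9
Area = width * height
= 1 * 9
= 9

9


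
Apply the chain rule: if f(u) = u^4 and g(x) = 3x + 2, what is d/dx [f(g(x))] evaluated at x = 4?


Using the chain rule: (f(g(x)))' = f'(g(x)) * g'(x)
First, find g(4):
g(4) = 3 * 4 + 2 = 14
Next, f'(u) = 4u^3
And g'(x) = 3
So f'(g(4)) * g'(4)
= 4 * 14^3 * 3
= 4 * 2744 * 3
= 32928

32928


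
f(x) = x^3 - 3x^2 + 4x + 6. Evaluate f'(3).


Differentiate f(x) = x^3 - 3x^2 + 4x + 6 term by term:
f'(x) = 3x^2 - 6x + 4
Substitute x = 3:
f'(3) = 3 * 3^2 - 6 * 3 + 4
= 27 - 18 + 4
= 13

13


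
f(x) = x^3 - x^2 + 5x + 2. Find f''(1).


First derivative:
f'(x) = 3x^2 - 2x + 5
Second derivative:
f''(x) = 6x - 2
Substitute x = 1:
f''(1) = 6 * 1 - 2
= 6 - 2
= 4

4


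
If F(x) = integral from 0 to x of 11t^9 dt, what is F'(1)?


By the Fundamental Theorem of Calculus (Part 1):
If F(x) = integral from 0 to x of f(t) dt, then F'(x) = f(x)
Here f(t) = 11t^9
So F'(x) = 11x^9
Evaluate at x = 1:
F'(1) = 11 * 1^9
= 11 * 1
= 11

11


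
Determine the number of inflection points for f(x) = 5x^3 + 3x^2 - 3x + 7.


Inflection points occur where f''(x) = 0 and concavity changes.
f(x) = 5x^3 + 3x^2 - 3x + 7
f'(x) = 15x^2 + 6x - 3
f''(x) = 30x + 6
Set f''(x) = 0:
30x + 6 = 0
x = -6 / 30 = -1/5
Since f''(x) is linear (degree 1), it changes sign at this point.
Therefore there is exactly 1 inflection point.

1


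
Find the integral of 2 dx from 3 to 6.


The integral of a constant k over [a, b] equals k * (b - a).
integral from 3 to 6 of 2 dx
= 2 * (6 - 3)
= 2 * 3
= 6

6


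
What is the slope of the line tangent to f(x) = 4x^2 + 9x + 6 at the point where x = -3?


The slope of the tangent line equals f'(x) at the point.
f(x) = 4x^2 + 9x + 6
f'(x) = 8x + 9
At x = -3:
f'(-3) = 8 * (-3) + 9
= -24 + 9
= -15

-15


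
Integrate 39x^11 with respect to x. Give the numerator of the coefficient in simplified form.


Apply the power rule for integration:
integral of ax^n dx = a/(n+1) * x^(n+1) + C
integral of 39x^11 dx
= 39/12 * x^12 + C
= 13/4 * x^12 + C
The coefficient in lowest terms is 13/4, and its numerator is 13

13


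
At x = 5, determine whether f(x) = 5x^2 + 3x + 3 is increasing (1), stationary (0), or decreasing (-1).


Compute f'(x) to determine behavior:
f'(x) = 10x + 3
f'(5) = 10 * 5 + 3
= 50 + 3
= 53
Since f'(5) > 0, the function is increasing (1)

1


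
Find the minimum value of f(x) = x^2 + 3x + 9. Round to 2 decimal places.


For a quadratic f(x) = ax^2 + bx + c with a > 0, the minimum is at the vertex.
Vertex x-coordinate: x = -b/(2a)
x = -(3) / (2 * 1)
x = -3/2
Substitute back to find the minimum value:
f(-3/2) = 1 * (-3/2)^2 + 3 * (-3/2) + 9
= 9/4 - 9/2 + 9
= 27/4 = 6.75

6.75


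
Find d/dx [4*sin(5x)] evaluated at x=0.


Apply the chain rule to differentiate 4*sin(5x):
d/dx [4*sin(5x)]
= 4 * cos(5x) * d/dx(5x)
= 4 * 5 * cos(5x)
= 20 * cos(5x)
Evaluate at x = 0:
= 20 * cos(0)
= 20 * 1
= 20

20


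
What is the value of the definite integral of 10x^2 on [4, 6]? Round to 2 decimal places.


Find the antiderivative of 10x^2:
F(x) = 10/3 * x^3
Apply the Fundamental Theorem of Calculus:
F(6) - F(4)
= 10/3 * 6^3 - 10/3 * 4^3
= 10/3 * (216 - 64)
= 10/3 * 152
= 1520/3 ≈ 506.67

506.67
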